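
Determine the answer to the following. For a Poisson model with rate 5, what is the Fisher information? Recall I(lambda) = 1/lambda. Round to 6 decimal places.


Fisher information for Poisson: I(lambda) = 1/lambda.
lambda = 5.
I(lambda) = 1/5 = 0.200000

0.200000


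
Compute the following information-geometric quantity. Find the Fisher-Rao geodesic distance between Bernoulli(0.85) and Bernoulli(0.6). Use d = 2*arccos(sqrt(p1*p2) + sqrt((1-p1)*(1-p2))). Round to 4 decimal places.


Geodesic distance on Bernoulli manifold:
d(p1,p2) = 2*arccos(sqrt(p1*p2) + sqrt((1-p1)*(1-p2))).
sqrt(p1*p2) = sqrt(0.85*0.6) = 0.714143.
sqrt((1-p1)*(1-p2)) = sqrt(0.15*0.4) = 0.244949.
arg = 0.714143 + 0.244949 = 0.959092.
d = 2*arccos(0.959092) = 0.5740

0.5740


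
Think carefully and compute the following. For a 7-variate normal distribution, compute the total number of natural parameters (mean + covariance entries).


Exponential family dimension calculation:
For 7-dim MVN: mean has 7 params, covariance has 7*8/2 = 28 unique entries.
Total dim = 7 + 28 = 35.

35


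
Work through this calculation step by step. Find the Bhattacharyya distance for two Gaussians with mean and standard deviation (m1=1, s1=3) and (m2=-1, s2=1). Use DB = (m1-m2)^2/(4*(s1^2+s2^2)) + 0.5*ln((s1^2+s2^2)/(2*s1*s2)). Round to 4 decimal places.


Bhattacharyya distance between two Gaussians:
DB = (m1-m2)^2/(4*(s1^2+s2^2)) + (1/2)*ln((s1^2+s2^2)/(2*s1*s2)).
(m1-m2)^2 = (2)^2 = 4.
s1^2+s2^2 = 9 + 1 = 10.
term1 = 4/40 = 0.1.
term2 = 0.5*ln(10/6.0) = 0.255413.
DB = 0.1 + 0.255413 = 0.3554

0.3554


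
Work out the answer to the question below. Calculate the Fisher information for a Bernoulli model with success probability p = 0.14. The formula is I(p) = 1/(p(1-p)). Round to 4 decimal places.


For Bernoulli(p), Fisher information is I(p) = 1/(p*(1-p)).
p = 0.14, 1-p = 0.86.
p*(1-p) = 0.1204.
I(p) = 1/0.1204 = 8.3056

8.3056


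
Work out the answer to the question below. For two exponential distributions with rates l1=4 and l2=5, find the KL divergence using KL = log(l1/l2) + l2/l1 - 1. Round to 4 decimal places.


KL divergence for exponential family:
KL = log(l1/l2) + l2/l1 - 1.
log(4/5) = -0.223144.
5/4 = 1.25.
KL = -0.223144 + 1.25 - 1 = 0.0269

0.0269


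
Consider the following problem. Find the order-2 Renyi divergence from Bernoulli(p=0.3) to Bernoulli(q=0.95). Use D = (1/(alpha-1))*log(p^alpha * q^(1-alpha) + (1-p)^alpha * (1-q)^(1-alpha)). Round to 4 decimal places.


Renyi divergence of order alpha between Bernoulli distributions:
D = (1/(alpha-1))*log(p^alpha * q^(1-alpha) + (1-p)^alpha * (1-q)^(1-alpha)).
alpha = 2, p = 0.3, q = 0.95.
p^alpha * q^(1-alpha) = 0.3^2 * 0.95^-1 = 0.094737.
(1-p)^alpha * (1-q)^(1-alpha) = 0.7^2 * 0.05^-1 = 9.8.
sum = 0.094737 + 9.8 = 9.894737.
D = (1/1)*log(9.894737) = 2.2920

2.2920


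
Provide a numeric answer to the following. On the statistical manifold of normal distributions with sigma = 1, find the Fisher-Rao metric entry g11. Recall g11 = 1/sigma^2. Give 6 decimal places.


For the 2-parameter normal family, the Fisher metric has:
  g11 = 1/sigma^2, g22 = 2/sigma^2.
sigma = 1, sigma^2 = 1.
g11 = 1.000000

1.000000


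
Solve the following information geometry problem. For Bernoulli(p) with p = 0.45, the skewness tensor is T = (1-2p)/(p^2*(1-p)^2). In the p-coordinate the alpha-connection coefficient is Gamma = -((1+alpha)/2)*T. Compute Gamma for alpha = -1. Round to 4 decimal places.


Skewness (Amari-Chentsov) tensor: T = (1-2p)/(p^2*(1-p)^2).
p = 0.45, 1-2p = 0.1, p^2 = 0.2025, (1-p)^2 = 0.3025.
T = 0.1/(0.2025 * 0.3025) = 1.632486.
In the p-coordinate, Gamma^(alpha) = Gamma^(0) - (alpha/2)*T with Gamma^(0) = (1/2)*g'(p) = -T/2,
so Gamma^(alpha) = -((1+alpha)/2)*T.
alpha = -1, -(1+alpha)/2 = 0.0.
Gamma = 0.0 * 1.632486 = 0.0000

0.0000


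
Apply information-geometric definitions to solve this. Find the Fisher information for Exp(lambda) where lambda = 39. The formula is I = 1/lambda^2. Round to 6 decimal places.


Fisher information for exponential: I(lambda) = 1/lambda^2.
lambda = 39, lambda^2 = 1521.
I = 1/1521 = 0.000657

0.000657


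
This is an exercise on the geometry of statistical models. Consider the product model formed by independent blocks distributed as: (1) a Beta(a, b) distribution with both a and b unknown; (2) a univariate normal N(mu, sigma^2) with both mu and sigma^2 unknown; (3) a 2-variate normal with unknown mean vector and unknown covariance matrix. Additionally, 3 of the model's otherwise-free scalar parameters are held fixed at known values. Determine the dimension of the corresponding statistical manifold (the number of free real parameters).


The dimension of a statistical manifold equals the number of free
(independent) real parameters of the model. For a product of independent
blocks the parameter counts add.
- Beta (a, b): 2.
- normal (mu, sigma^2): 2.
- 2-variate normal: 2 (mean) + 2*3/2 = 3 (symmetric covariance) = 5.
Total = 2 + 2 + 5 = 9.
3 parameter(s) fixed at known values: 9 - 3 = 6.
Dimension = 6

6


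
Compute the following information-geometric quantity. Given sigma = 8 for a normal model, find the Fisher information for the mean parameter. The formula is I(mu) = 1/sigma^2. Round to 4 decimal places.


The Fisher information for the mean of a normal distribution is I(mu) = 1/sigma^2.
sigma = 8, so sigma^2 = 64.
I(mu) = 1/64 = 0.0156

0.0156


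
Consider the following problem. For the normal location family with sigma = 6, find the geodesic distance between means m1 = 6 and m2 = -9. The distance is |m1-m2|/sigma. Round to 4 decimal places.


On the fixed-variance normal subfamily, geodesic distance = |m1-m2|/sigma.
|6 - -9| = 15.
sigma = 6.
d = 15/6 = 2.5000

2.5000


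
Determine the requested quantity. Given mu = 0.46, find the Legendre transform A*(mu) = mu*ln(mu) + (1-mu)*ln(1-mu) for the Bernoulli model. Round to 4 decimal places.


Legendre transform for Bernoulli:
A*(mu) = mu*log(mu) + (1-mu)*log(1-mu).
mu = 0.46, 1-mu = 0.54.
mu*log(mu) = 0.46*log(0.46) = -0.357203.
(1-mu)*log(1-mu) = 0.54*log(0.54) = -0.332741.
A* = -0.357203 + -0.332741 = -0.6899

-0.6899


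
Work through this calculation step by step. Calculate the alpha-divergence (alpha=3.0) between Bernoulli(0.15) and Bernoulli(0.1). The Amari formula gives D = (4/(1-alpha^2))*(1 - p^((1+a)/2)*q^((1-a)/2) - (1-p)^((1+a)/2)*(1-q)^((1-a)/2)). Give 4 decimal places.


Amari alpha-divergence:
D = (4/(1-alpha^2))*(1 - p^((1+a)/2)*q^((1-a)/2) - (1-p)^((1+a)/2)*(1-q)^((1-a)/2)).
alpha = 3.0, p = 0.15, q = 0.1.
e1 = (1+alpha)/2 = 2.0, e2 = (1-alpha)/2 = -1.0.
t1 = p^e1 * q^e2 = 0.15^2.0 * 0.1^-1.0 = 0.225.
t2 = (1-p)^e1 * (1-q)^e2 = 0.85^2.0 * 0.9^-1.0 = 0.802778.
4/(1-alpha^2) = -0.5.
D = -0.5*(1 - 0.225 - 0.802778) = 0.0139

0.0139


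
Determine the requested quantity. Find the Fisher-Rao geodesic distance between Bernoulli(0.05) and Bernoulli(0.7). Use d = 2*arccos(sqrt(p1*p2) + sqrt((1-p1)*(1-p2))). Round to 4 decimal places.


Geodesic distance on Bernoulli manifold:
d(p1,p2) = 2*arccos(sqrt(p1*p2) + sqrt((1-p1)*(1-p2))).
sqrt(p1*p2) = sqrt(0.05*0.7) = 0.187083.
sqrt((1-p1)*(1-p2)) = sqrt(0.95*0.3) = 0.533854.
arg = 0.187083 + 0.533854 = 0.720937.
d = 2*arccos(0.720937) = 1.5313

1.5313


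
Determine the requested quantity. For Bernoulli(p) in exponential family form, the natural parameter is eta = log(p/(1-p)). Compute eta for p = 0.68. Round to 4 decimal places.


Natural parameter for Bernoulli: eta = log(p/(1-p)).
p = 0.68, 1-p = 0.32.
p/(1-p) = 2.125.
eta = log(2.125) = 0.7538

0.7538


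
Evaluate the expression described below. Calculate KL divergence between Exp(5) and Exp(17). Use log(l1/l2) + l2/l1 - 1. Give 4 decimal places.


KL divergence for exponential family:
KL = log(l1/l2) + l2/l1 - 1.
log(5/17) = -1.223775.
17/5 = 3.4.
KL = -1.223775 + 3.4 - 1 = 1.1762

1.1762


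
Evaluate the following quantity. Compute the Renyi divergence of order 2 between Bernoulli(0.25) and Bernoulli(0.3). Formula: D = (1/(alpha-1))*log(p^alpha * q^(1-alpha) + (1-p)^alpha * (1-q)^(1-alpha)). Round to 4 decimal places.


Renyi divergence of order alpha between Bernoulli distributions:
D = (1/(alpha-1))*log(p^alpha * q^(1-alpha) + (1-p)^alpha * (1-q)^(1-alpha)).
alpha = 2, p = 0.25, q = 0.3.
p^alpha * q^(1-alpha) = 0.25^2 * 0.3^-1 = 0.208333.
(1-p)^alpha * (1-q)^(1-alpha) = 0.75^2 * 0.7^-1 = 0.803571.
sum = 0.208333 + 0.803571 = 1.011905.
D = (1/1)*log(1.011905) = 0.0118

0.0118


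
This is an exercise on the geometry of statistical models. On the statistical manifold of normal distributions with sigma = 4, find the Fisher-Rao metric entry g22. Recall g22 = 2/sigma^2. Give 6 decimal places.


For the 2-parameter normal family, the Fisher metric has:
  g11 = 1/sigma^2, g22 = 2/sigma^2.
sigma = 4, sigma^2 = 16.
g22 = 0.125000

0.125000


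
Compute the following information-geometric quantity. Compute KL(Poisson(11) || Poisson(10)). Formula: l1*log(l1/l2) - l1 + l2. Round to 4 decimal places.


KL divergence for Poisson:
KL = l1*log(l1/l2) - l1 + l2.
l1 = 11, l2 = 10.
log(11/10) = 0.09531.
l1*log(l1/l2) = 11 * 0.09531 = 1.048412.
KL = 1.048412 - 11 + 10 = 0.0484

0.0484


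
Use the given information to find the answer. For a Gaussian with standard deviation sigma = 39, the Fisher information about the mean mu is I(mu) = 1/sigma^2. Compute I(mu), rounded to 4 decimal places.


The Fisher information for the mean of a normal distribution is I(mu) = 1/sigma^2.
sigma = 39, so sigma^2 = 1521.
I(mu) = 1/1521 = 0.0007

0.0007


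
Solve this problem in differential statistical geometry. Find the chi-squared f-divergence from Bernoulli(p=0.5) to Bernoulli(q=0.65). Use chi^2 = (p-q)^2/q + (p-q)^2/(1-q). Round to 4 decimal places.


Chi-squared divergence between Bernoulli distributions:
chi^2 = (p-q)^2/q + (p-q)^2/(1-q).
p = 0.5, q = 0.65, p-q = -0.15.
(p-q)^2 = 0.0225.
term1 = 0.0225/0.65 = 0.034615.
term2 = 0.0225/0.35 = 0.064286.
chi^2 = 0.034615 + 0.064286 = 0.0989

0.0989


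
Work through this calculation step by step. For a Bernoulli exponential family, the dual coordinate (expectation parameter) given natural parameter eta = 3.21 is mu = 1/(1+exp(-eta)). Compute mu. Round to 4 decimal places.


Dual coordinate (expectation parameter) for Bernoulli:
mu = 1/(1+exp(-eta)).
eta = 3.21.
exp(-eta) = exp(-3.21) = 0.040357.
mu = 1/(1+0.040357) = 0.9612

0.9612


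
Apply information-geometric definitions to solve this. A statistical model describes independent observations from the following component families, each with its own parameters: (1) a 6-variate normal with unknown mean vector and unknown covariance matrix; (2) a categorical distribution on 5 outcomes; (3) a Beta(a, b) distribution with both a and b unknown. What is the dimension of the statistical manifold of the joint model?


The dimension of a statistical manifold equals the number of free
(independent) real parameters of the model. For a product of independent
blocks the parameter counts add.
- 6-variate normal: 6 (mean) + 6*7/2 = 21 (symmetric covariance) = 27.
- categorical on 5 outcomes (probabilities sum to 1): 5-1 = 4.
- Beta (a, b): 2.
Total = 27 + 4 + 2 = 33.
Dimension = 33

33


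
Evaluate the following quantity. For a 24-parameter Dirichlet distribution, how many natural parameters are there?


Exponential family dimension calculation:
Dirichlet with 24 components has 24 natural parameters.

24


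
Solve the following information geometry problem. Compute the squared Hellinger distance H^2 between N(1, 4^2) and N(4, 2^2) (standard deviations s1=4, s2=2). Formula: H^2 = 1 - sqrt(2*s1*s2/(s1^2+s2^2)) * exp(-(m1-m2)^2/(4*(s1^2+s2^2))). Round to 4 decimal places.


Squared Hellinger distance for Gaussians:
H^2 = 1 - sqrt(2*s1*s2/(s1^2+s2^2)) * exp(-(m1-m2)^2/(4*(s1^2+s2^2))).
s1^2 = 16, s2^2 = 4, s1^2+s2^2 = 20.
sqrt(2*4*2/(20)) = 0.894427.
(m1-m2)^2 = (-3)^2 = 9.
exp(-9/(4*20)) = exp(-0.1125) = 0.893597.
H^2 = 1 - 0.894427*0.893597 = 0.2007

0.2007


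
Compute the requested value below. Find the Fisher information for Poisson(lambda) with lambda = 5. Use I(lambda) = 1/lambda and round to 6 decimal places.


Fisher information for Poisson: I(lambda) = 1/lambda.
lambda = 5.
I(lambda) = 1/5 = 0.200000

0.200000


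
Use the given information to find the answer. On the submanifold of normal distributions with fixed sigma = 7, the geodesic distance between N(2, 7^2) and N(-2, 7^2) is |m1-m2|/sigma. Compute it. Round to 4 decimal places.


On the fixed-variance normal subfamily, geodesic distance = |m1-m2|/sigma.
|2 - -2| = 4.
sigma = 7.
d = 4/7 = 0.5714

0.5714


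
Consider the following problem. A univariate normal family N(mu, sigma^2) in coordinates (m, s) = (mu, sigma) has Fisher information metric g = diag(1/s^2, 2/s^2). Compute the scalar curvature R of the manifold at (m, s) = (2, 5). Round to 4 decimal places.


The metric has the form g = (A dm^2 + B ds^2)/s^2 with A = 1, B = 2.
Substitute u = sqrt(A/B)*m: g = B*(du^2 + ds^2)/s^2, i.e. B times the
Poincare upper half-plane metric, which has constant Gaussian curvature -1.
Scaling a 2D metric by a constant c divides the Gaussian curvature by c,
so K = -1/B = -1/(2) = -0.5000 everywhere (the point (m, s) = (2, 5) is irrelevant:
the curvature is constant).
Scalar curvature in dimension 2: R = 2K = -2/(2) = -1.0000.

-1.0000


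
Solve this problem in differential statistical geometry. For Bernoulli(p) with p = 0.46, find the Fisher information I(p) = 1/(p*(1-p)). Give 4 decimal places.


For Bernoulli(p), Fisher information is I(p) = 1/(p*(1-p)).
p = 0.46, 1-p = 0.54.
p*(1-p) = 0.2484.
I(p) = 1/0.2484 = 4.0258

4.0258


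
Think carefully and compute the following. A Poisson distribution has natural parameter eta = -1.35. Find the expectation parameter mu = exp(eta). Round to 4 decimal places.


Expectation parameter for Poisson exponential family:
mu = exp(eta).
eta = -1.35.
mu = exp(-1.35) = 0.2592

0.2592


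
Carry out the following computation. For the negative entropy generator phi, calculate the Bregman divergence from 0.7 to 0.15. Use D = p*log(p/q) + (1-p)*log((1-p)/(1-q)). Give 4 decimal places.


Bregman divergence with negative entropy generator:
D = p*log(p/q) + (1-p)*log((1-p)/(1-q)).
p = 0.7, q = 0.15.
p*log(p/q) = 0.7*log(0.7/0.15) = 1.078312.
(1-p)*log((1-p)/(1-q)) = 0.3*log(0.3/0.85) = -0.312436.
D = 1.078312 + -0.312436 = 0.7659

0.7659


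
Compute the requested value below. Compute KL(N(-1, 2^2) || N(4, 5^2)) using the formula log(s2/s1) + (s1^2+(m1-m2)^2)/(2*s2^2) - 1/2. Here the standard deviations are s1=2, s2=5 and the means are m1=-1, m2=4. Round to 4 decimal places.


KL divergence between normal distributions:
KL = log(s2/s1) + (s1^2 + (m1-m2)^2)/(2*s2^2) - 1/2.
log(5/2) = 0.916291.
(2^2 + (-1-4)^2)/(2*5^2) = (4 + 25)/50 = 0.58.
KL = 0.916291 + 0.58 - 0.5 = 0.9963

0.9963


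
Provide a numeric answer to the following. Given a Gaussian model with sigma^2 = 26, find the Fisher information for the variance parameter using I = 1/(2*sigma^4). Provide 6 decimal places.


Fisher information for variance: I(sigma^2) = 1/(2*sigma^4).
sigma^2 = 26, so sigma^4 = 676.
I = 1/(2*676) = 1/1352 = 0.000740

0.000740


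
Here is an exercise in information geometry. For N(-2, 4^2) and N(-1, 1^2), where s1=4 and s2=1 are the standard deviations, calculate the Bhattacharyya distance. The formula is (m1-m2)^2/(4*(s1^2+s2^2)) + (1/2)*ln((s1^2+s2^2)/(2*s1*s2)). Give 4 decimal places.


Bhattacharyya distance between two Gaussians:
DB = (m1-m2)^2/(4*(s1^2+s2^2)) + (1/2)*ln((s1^2+s2^2)/(2*s1*s2)).
(m1-m2)^2 = (-1)^2 = 1.
s1^2+s2^2 = 16 + 1 = 17.
term1 = 1/68 = 0.014706.
term2 = 0.5*ln(17/8.0) = 0.376886.
DB = 0.014706 + 0.376886 = 0.3916

0.3916


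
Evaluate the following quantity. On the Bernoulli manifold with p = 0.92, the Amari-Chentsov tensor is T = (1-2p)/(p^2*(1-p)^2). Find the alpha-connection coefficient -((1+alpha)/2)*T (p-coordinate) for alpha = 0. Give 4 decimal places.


Skewness (Amari-Chentsov) tensor: T = (1-2p)/(p^2*(1-p)^2).
p = 0.92, 1-2p = -0.84, p^2 = 0.8464, (1-p)^2 = 0.0064.
T = -0.84/(0.8464 * 0.0064) = -155.068526.
In the p-coordinate, Gamma^(alpha) = Gamma^(0) - (alpha/2)*T with Gamma^(0) = (1/2)*g'(p) = -T/2,
so Gamma^(alpha) = -((1+alpha)/2)*T.
alpha = 0, -(1+alpha)/2 = -0.5.
Gamma = -0.5 * -155.068526 = 77.5343

77.5343


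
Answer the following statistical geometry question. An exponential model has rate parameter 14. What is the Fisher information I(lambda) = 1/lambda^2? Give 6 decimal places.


Fisher information for exponential: I(lambda) = 1/lambda^2.
lambda = 14, lambda^2 = 196.
I = 1/196 = 0.005102

0.005102


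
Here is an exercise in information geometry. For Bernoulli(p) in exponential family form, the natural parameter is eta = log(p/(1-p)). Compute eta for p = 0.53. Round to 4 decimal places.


Natural parameter for Bernoulli: eta = log(p/(1-p)).
p = 0.53, 1-p = 0.47.
p/(1-p) = 1.12766.
eta = log(1.12766) = 0.1201

0.1201


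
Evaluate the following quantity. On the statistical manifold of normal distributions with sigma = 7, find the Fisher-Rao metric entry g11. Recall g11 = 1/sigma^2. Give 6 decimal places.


For the 2-parameter normal family, the Fisher metric has:
  g11 = 1/sigma^2, g22 = 2/sigma^2.
sigma = 7, sigma^2 = 49.
g11 = 0.020408

0.020408


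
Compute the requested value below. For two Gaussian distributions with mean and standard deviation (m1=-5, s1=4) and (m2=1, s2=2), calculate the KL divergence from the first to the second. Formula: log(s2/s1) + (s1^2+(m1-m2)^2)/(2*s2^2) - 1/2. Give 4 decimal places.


KL divergence between normal distributions:
KL = log(s2/s1) + (s1^2 + (m1-m2)^2)/(2*s2^2) - 1/2.
log(2/4) = -0.693147.
(4^2 + (-5-1)^2)/(2*2^2) = (16 + 36)/8 = 6.5.
KL = -0.693147 + 6.5 - 0.5 = 5.3069

5.3069


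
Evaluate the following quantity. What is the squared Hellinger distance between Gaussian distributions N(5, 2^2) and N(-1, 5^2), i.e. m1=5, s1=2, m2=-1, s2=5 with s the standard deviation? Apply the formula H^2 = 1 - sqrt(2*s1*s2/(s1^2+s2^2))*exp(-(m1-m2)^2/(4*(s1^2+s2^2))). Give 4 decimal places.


Squared Hellinger distance for Gaussians:
H^2 = 1 - sqrt(2*s1*s2/(s1^2+s2^2)) * exp(-(m1-m2)^2/(4*(s1^2+s2^2))).
s1^2 = 4, s2^2 = 25, s1^2+s2^2 = 29.
sqrt(2*2*5/(29)) = 0.830455.
(m1-m2)^2 = (6)^2 = 36.
exp(-36/(4*29)) = exp(-0.310345) = 0.733194.
H^2 = 1 - 0.830455*0.733194 = 0.3911

0.3911


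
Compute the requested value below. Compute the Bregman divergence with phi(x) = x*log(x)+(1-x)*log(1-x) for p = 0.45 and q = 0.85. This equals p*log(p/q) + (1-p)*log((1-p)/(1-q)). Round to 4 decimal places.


Bregman divergence with negative entropy generator:
D = p*log(p/q) + (1-p)*log((1-p)/(1-q)).
p = 0.45, q = 0.85.
p*log(p/q) = 0.45*log(0.45/0.85) = -0.286195.
(1-p)*log((1-p)/(1-q)) = 0.55*log(0.55/0.15) = 0.714606.
D = -0.286195 + 0.714606 = 0.4284

0.4284


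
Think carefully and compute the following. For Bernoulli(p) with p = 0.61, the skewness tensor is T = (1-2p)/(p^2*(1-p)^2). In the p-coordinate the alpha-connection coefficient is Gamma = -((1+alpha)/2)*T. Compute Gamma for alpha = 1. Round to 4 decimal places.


Skewness (Amari-Chentsov) tensor: T = (1-2p)/(p^2*(1-p)^2).
p = 0.61, 1-2p = -0.22, p^2 = 0.3721, (1-p)^2 = 0.1521.
T = -0.22/(0.3721 * 0.1521) = -3.887172.
In the p-coordinate, Gamma^(alpha) = Gamma^(0) - (alpha/2)*T with Gamma^(0) = (1/2)*g'(p) = -T/2,
so Gamma^(alpha) = -((1+alpha)/2)*T.
alpha = 1, -(1+alpha)/2 = -1.0.
Gamma = -1.0 * -3.887172 = 3.8872

3.8872


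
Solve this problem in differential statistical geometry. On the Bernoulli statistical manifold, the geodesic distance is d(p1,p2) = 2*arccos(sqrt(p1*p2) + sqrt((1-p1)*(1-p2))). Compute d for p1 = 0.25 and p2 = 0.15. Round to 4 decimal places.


Geodesic distance on Bernoulli manifold:
d(p1,p2) = 2*arccos(sqrt(p1*p2) + sqrt((1-p1)*(1-p2))).
sqrt(p1*p2) = sqrt(0.25*0.15) = 0.193649.
sqrt((1-p1)*(1-p2)) = sqrt(0.75*0.85) = 0.798436.
arg = 0.193649 + 0.798436 = 0.992085.
d = 2*arccos(0.992085) = 0.2518

0.2518


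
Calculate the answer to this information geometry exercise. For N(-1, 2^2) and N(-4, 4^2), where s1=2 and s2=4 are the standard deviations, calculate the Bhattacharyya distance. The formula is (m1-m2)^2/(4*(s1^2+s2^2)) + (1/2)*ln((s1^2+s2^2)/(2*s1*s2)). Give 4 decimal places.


Bhattacharyya distance between two Gaussians:
DB = (m1-m2)^2/(4*(s1^2+s2^2)) + (1/2)*ln((s1^2+s2^2)/(2*s1*s2)).
(m1-m2)^2 = (3)^2 = 9.
s1^2+s2^2 = 4 + 16 = 20.
term1 = 9/80 = 0.1125.
term2 = 0.5*ln(20/16.0) = 0.111572.
DB = 0.1125 + 0.111572 = 0.2241

0.2241


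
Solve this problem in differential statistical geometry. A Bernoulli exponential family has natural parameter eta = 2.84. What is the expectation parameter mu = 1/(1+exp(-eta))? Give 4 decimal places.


Dual coordinate (expectation parameter) for Bernoulli:
mu = 1/(1+exp(-eta)).
eta = 2.84.
exp(-eta) = exp(-2.84) = 0.058426.
mu = 1/(1+0.058426) = 0.9448

0.9448


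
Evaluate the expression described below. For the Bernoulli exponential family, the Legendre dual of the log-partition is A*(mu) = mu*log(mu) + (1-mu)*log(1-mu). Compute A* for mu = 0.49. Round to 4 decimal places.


Legendre transform for Bernoulli:
A*(mu) = mu*log(mu) + (1-mu)*log(1-mu).
mu = 0.49, 1-mu = 0.51.
mu*log(mu) = 0.49*log(0.49) = -0.349541.
(1-mu)*log(1-mu) = 0.51*log(0.51) = -0.343406.
A* = -0.349541 + -0.343406 = -0.6929

-0.6929


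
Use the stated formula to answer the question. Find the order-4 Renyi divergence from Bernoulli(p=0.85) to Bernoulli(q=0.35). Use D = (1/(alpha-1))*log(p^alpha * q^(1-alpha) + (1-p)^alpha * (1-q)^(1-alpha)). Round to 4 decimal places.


Renyi divergence of order alpha between Bernoulli distributions:
D = (1/(alpha-1))*log(p^alpha * q^(1-alpha) + (1-p)^alpha * (1-q)^(1-alpha)).
alpha = 4, p = 0.85, q = 0.35.
p^alpha * q^(1-alpha) = 0.85^4 * 0.35^-3 = 12.175073.
(1-p)^alpha * (1-q)^(1-alpha) = 0.15^4 * 0.65^-3 = 0.001843.
sum = 12.175073 + 0.001843 = 12.176916.
D = (1/3)*log(12.176916) = 0.8332

0.8332


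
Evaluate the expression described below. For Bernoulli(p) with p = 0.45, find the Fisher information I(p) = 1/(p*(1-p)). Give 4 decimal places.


For Bernoulli(p), Fisher information is I(p) = 1/(p*(1-p)).
p = 0.45, 1-p = 0.55.
p*(1-p) = 0.2475.
I(p) = 1/0.2475 = 4.0404

4.0404


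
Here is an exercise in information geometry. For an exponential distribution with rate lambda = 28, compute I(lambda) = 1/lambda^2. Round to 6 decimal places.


Fisher information for exponential: I(lambda) = 1/lambda^2.
lambda = 28, lambda^2 = 784.
I = 1/784 = 0.001276

0.001276


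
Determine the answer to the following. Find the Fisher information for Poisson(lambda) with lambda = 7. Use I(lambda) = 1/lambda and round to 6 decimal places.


Fisher information for Poisson: I(lambda) = 1/lambda.
lambda = 7.
I(lambda) = 1/7 = 0.142857

0.142857


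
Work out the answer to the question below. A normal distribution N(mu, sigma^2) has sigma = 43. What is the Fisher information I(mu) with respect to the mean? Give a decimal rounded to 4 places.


The Fisher information for the mean of a normal distribution is I(mu) = 1/sigma^2.
sigma = 43, so sigma^2 = 1849.
I(mu) = 1/1849 = 0.0005

0.0005


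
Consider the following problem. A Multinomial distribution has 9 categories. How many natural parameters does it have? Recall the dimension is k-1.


Exponential family dimension calculation:
For Multinomial with k=9 categories, dim = k-1 = 8.

8


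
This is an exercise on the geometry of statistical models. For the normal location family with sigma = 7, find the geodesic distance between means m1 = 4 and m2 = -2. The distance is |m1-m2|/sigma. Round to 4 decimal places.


On the fixed-variance normal subfamily, geodesic distance = |m1-m2|/sigma.
|4 - -2| = 6.
sigma = 7.
d = 6/7 = 0.8571

0.8571


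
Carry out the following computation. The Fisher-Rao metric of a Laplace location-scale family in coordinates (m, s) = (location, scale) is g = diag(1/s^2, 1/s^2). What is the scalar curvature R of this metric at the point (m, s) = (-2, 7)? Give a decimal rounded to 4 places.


The metric has the form g = (A dm^2 + B ds^2)/s^2 with A = 1, B = 1.
Substitute u = sqrt(A/B)*m: g = B*(du^2 + ds^2)/s^2, i.e. B times the
Poincare upper half-plane metric, which has constant Gaussian curvature -1.
Scaling a 2D metric by a constant c divides the Gaussian curvature by c,
so K = -1/B = -1/(1) = -1.0000 everywhere (the point (m, s) = (-2, 7) is irrelevant:
the curvature is constant).
Scalar curvature in dimension 2: R = 2K = -2/(1) = -2.0000.

-2.0000


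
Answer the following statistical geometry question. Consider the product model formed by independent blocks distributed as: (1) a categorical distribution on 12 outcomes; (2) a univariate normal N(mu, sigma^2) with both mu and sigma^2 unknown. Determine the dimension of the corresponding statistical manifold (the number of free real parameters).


The dimension of a statistical manifold equals the number of free
(independent) real parameters of the model. For a product of independent
blocks the parameter counts add.
- categorical on 12 outcomes (probabilities sum to 1): 12-1 = 11.
- normal (mu, sigma^2): 2.
Total = 11 + 2 = 13.
Dimension = 13

13


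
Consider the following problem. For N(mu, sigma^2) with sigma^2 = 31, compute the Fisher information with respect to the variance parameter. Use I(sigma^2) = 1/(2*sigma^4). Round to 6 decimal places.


Fisher information for variance: I(sigma^2) = 1/(2*sigma^4).
sigma^2 = 31, so sigma^4 = 961.
I = 1/(2*961) = 1/1922 = 0.000520

0.000520


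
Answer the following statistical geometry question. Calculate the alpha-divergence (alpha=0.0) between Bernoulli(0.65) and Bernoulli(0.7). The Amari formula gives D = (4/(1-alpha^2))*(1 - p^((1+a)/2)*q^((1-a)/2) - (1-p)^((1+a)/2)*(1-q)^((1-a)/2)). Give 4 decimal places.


Amari alpha-divergence:
D = (4/(1-alpha^2))*(1 - p^((1+a)/2)*q^((1-a)/2) - (1-p)^((1+a)/2)*(1-q)^((1-a)/2)).
alpha = 0.0, p = 0.65, q = 0.7.
e1 = (1+alpha)/2 = 0.5, e2 = (1-alpha)/2 = 0.5.
t1 = p^e1 * q^e2 = 0.65^0.5 * 0.7^0.5 = 0.674537.
t2 = (1-p)^e1 * (1-q)^e2 = 0.35^0.5 * 0.3^0.5 = 0.324037.
4/(1-alpha^2) = 4.0.
D = 4.0*(1 - 0.674537 - 0.324037) = 0.0057

0.0057


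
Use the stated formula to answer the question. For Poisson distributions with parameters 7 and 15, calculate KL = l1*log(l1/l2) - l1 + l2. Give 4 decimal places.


KL divergence for Poisson:
KL = l1*log(l1/l2) - l1 + l2.
l1 = 7, l2 = 15.
log(7/15) = -0.76214.
l1*log(l1/l2) = 7 * -0.76214 = -5.33498.
KL = -5.33498 - 7 + 15 = 2.6650

2.6650


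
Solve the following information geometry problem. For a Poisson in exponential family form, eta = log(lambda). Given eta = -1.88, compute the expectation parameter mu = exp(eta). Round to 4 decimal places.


Expectation parameter for Poisson exponential family:
mu = exp(eta).
eta = -1.88.
mu = exp(-1.88) = 0.1526

0.1526


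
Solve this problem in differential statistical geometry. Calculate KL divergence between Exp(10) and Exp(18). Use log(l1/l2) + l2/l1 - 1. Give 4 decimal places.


KL divergence for exponential family:
KL = log(l1/l2) + l2/l1 - 1.
log(10/18) = -0.587787.
18/10 = 1.8.
KL = -0.587787 + 1.8 - 1 = 0.2122

0.2122


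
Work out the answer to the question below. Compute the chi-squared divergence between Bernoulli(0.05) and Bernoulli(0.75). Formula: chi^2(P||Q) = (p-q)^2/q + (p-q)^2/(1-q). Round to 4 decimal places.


Chi-squared divergence between Bernoulli distributions:
chi^2 = (p-q)^2/q + (p-q)^2/(1-q).
p = 0.05, q = 0.75, p-q = -0.7.
(p-q)^2 = 0.49.
term1 = 0.49/0.75 = 0.653333.
term2 = 0.49/0.25 = 1.96.
chi^2 = 0.653333 + 1.96 = 2.6133

2.6133


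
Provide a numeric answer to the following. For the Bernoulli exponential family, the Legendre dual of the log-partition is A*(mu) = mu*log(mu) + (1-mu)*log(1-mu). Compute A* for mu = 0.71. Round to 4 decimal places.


Legendre transform for Bernoulli:
A*(mu) = mu*log(mu) + (1-mu)*log(1-mu).
mu = 0.71, 1-mu = 0.29.
mu*log(mu) = 0.71*log(0.71) = -0.243168.
(1-mu)*log(1-mu) = 0.29*log(0.29) = -0.358984.
A* = -0.243168 + -0.358984 = -0.6022

-0.6022


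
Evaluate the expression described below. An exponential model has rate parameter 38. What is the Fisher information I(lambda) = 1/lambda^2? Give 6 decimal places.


Fisher information for exponential: I(lambda) = 1/lambda^2.
lambda = 38, lambda^2 = 1444.
I = 1/1444 = 0.000693

0.000693


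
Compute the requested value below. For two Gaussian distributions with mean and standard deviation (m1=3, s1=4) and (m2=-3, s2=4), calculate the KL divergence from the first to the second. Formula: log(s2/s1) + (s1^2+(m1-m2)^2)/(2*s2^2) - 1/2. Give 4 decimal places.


KL divergence between normal distributions:
KL = log(s2/s1) + (s1^2 + (m1-m2)^2)/(2*s2^2) - 1/2.
log(4/4) = 0.0.
(4^2 + (3--3)^2)/(2*4^2) = (16 + 36)/32 = 1.625.
KL = 0.0 + 1.625 - 0.5 = 1.1250

1.1250


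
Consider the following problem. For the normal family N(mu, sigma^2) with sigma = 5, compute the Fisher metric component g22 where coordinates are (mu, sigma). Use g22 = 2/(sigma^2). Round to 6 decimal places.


For the 2-parameter normal family, the Fisher metric has:
  g11 = 1/sigma^2, g22 = 2/sigma^2.
sigma = 5, sigma^2 = 25.
g22 = 0.080000

0.080000


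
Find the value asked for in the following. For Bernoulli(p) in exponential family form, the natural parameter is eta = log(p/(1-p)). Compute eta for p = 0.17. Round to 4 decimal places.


Natural parameter for Bernoulli: eta = log(p/(1-p)).
p = 0.17, 1-p = 0.83.
p/(1-p) = 0.204819.
eta = log(0.204819) = -1.5856

-1.5856


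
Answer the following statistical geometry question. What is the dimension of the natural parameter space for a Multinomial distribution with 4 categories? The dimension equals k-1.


Exponential family dimension calculation:
For Multinomial with k=4 categories, dim = k-1 = 3.

3


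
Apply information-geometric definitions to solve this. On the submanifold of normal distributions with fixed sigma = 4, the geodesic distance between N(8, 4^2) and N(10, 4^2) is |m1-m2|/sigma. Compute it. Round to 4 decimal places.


On the fixed-variance normal subfamily, geodesic distance = |m1-m2|/sigma.
|8 - 10| = 2.
sigma = 4.
d = 2/4 = 0.5000

0.5000


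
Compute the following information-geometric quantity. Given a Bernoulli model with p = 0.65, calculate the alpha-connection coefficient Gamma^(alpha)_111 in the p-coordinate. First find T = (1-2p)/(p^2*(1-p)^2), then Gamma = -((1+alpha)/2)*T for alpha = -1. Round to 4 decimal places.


Skewness (Amari-Chentsov) tensor: T = (1-2p)/(p^2*(1-p)^2).
p = 0.65, 1-2p = -0.3, p^2 = 0.4225, (1-p)^2 = 0.1225.
T = -0.3/(0.4225 * 0.1225) = -5.796401.
In the p-coordinate, Gamma^(alpha) = Gamma^(0) - (alpha/2)*T with Gamma^(0) = (1/2)*g'(p) = -T/2,
so Gamma^(alpha) = -((1+alpha)/2)*T.
alpha = -1, -(1+alpha)/2 = 0.0.
Gamma = 0.0 * -5.796401 = 0.0000

0.0000


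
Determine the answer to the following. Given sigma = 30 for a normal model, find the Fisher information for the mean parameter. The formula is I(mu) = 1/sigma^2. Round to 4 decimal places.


The Fisher information for the mean of a normal distribution is I(mu) = 1/sigma^2.
sigma = 30, so sigma^2 = 900.
I(mu) = 1/900 = 0.0011

0.0011


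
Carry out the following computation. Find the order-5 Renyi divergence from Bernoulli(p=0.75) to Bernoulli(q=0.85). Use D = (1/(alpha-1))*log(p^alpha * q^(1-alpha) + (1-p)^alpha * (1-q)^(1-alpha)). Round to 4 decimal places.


Renyi divergence of order alpha between Bernoulli distributions:
D = (1/(alpha-1))*log(p^alpha * q^(1-alpha) + (1-p)^alpha * (1-q)^(1-alpha)).
alpha = 5, p = 0.75, q = 0.85.
p^alpha * q^(1-alpha) = 0.75^5 * 0.85^-4 = 0.454601.
(1-p)^alpha * (1-q)^(1-alpha) = 0.25^5 * 0.15^-4 = 1.929012.
sum = 0.454601 + 1.929012 = 2.383614.
D = (1/4)*log(2.383614) = 0.2172

0.2172


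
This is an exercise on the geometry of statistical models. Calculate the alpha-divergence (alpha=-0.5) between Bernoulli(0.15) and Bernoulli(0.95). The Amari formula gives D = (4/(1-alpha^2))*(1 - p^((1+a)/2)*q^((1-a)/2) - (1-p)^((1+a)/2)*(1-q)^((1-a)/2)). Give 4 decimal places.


Amari alpha-divergence:
D = (4/(1-alpha^2))*(1 - p^((1+a)/2)*q^((1-a)/2) - (1-p)^((1+a)/2)*(1-q)^((1-a)/2)).
alpha = -0.5, p = 0.15, q = 0.95.
e1 = (1+alpha)/2 = 0.25, e2 = (1-alpha)/2 = 0.75.
t1 = p^e1 * q^e2 = 0.15^0.25 * 0.95^0.75 = 0.598847.
t2 = (1-p)^e1 * (1-q)^e2 = 0.85^0.25 * 0.05^0.75 = 0.101527.
4/(1-alpha^2) = 5.333333.
D = 5.333333*(1 - 0.598847 - 0.101527) = 1.5980

1.5980


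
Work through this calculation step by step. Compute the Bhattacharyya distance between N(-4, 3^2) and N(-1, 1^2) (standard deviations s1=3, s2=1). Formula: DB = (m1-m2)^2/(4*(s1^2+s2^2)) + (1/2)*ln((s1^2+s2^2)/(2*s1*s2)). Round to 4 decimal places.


Bhattacharyya distance between two Gaussians:
DB = (m1-m2)^2/(4*(s1^2+s2^2)) + (1/2)*ln((s1^2+s2^2)/(2*s1*s2)).
(m1-m2)^2 = (-3)^2 = 9.
s1^2+s2^2 = 9 + 1 = 10.
term1 = 9/40 = 0.225.
term2 = 0.5*ln(10/6.0) = 0.255413.
DB = 0.225 + 0.255413 = 0.4804

0.4804


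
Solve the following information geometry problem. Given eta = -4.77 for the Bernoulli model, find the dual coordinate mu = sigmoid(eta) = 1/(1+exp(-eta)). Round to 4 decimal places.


Dual coordinate (expectation parameter) for Bernoulli:
mu = 1/(1+exp(-eta)).
eta = -4.77.
exp(-eta) = exp(4.77) = 117.919242.
mu = 1/(1+117.919242) = 0.0084

0.0084


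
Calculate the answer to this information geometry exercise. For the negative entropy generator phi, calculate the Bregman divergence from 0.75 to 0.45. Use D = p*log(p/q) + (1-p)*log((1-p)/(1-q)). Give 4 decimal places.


Bregman divergence with negative entropy generator:
D = p*log(p/q) + (1-p)*log((1-p)/(1-q)).
p = 0.75, q = 0.45.
p*log(p/q) = 0.75*log(0.75/0.45) = 0.383119.
(1-p)*log((1-p)/(1-q)) = 0.25*log(0.25/0.55) = -0.197114.
D = 0.383119 + -0.197114 = 0.1860

0.1860


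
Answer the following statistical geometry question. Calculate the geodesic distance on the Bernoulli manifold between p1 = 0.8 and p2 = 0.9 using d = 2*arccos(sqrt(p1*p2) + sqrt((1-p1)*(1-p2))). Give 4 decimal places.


Geodesic distance on Bernoulli manifold:
d(p1,p2) = 2*arccos(sqrt(p1*p2) + sqrt((1-p1)*(1-p2))).
sqrt(p1*p2) = sqrt(0.8*0.9) = 0.848528.
sqrt((1-p1)*(1-p2)) = sqrt(0.2*0.1) = 0.141421.
arg = 0.848528 + 0.141421 = 0.989949.
d = 2*arccos(0.989949) = 0.2838

0.2838


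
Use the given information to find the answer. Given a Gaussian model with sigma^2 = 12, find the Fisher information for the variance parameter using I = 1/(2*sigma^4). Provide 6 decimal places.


Fisher information for variance: I(sigma^2) = 1/(2*sigma^4).
sigma^2 = 12, so sigma^4 = 144.
I = 1/(2*144) = 1/288 = 0.003472

0.003472


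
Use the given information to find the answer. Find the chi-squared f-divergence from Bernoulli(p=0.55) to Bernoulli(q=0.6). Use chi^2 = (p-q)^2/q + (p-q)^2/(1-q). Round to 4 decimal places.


Chi-squared divergence between Bernoulli distributions:
chi^2 = (p-q)^2/q + (p-q)^2/(1-q).
p = 0.55, q = 0.6, p-q = -0.05.
(p-q)^2 = 0.0025.
term1 = 0.0025/0.6 = 0.004167.
term2 = 0.0025/0.4 = 0.00625.
chi^2 = 0.004167 + 0.00625 = 0.0104

0.0104


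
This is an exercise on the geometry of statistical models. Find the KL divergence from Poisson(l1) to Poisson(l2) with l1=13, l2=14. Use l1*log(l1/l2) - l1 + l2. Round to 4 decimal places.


KL divergence for Poisson:
KL = l1*log(l1/l2) - l1 + l2.
l1 = 13, l2 = 14.
log(13/14) = -0.074108.
l1*log(l1/l2) = 13 * -0.074108 = -0.963404.
KL = -0.963404 - 13 + 14 = 0.0366

0.0366


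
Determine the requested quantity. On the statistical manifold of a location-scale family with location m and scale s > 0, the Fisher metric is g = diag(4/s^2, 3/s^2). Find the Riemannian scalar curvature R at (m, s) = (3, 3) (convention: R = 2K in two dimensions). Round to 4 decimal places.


The metric has the form g = (A dm^2 + B ds^2)/s^2 with A = 4, B = 3.
Substitute u = sqrt(A/B)*m: g = B*(du^2 + ds^2)/s^2, i.e. B times the
Poincare upper half-plane metric, which has constant Gaussian curvature -1.
Scaling a 2D metric by a constant c divides the Gaussian curvature by c,
so K = -1/B = -1/(3) = -0.3333 everywhere (the point (m, s) = (3, 3) is irrelevant:
the curvature is constant).
Scalar curvature in dimension 2: R = 2K = -2/(3) = -0.6667.

-0.6667


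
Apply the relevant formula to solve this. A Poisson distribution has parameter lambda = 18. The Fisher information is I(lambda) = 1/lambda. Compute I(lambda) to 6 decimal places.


Fisher information for Poisson: I(lambda) = 1/lambda.
lambda = 18.
I(lambda) = 1/18 = 0.055556

0.055556


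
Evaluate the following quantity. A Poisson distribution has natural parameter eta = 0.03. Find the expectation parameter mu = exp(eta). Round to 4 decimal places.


Expectation parameter for Poisson exponential family:
mu = exp(eta).
eta = 0.03.
mu = exp(0.03) = 1.0305

1.0305


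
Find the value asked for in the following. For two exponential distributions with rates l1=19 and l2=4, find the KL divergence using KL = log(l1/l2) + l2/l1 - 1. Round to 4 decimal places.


KL divergence for exponential family:
KL = log(l1/l2) + l2/l1 - 1.
log(19/4) = 1.558145.
4/19 = 0.210526.
KL = 1.558145 + 0.210526 - 1 = 0.7687

0.7687


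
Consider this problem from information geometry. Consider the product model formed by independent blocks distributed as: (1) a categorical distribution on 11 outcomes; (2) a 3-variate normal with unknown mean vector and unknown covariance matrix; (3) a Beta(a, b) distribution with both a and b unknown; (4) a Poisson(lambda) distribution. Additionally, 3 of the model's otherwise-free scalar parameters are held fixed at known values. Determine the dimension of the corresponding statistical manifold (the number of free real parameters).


The dimension of a statistical manifold equals the number of free
(independent) real parameters of the model. For a product of independent
blocks the parameter counts add.
- categorical on 11 outcomes (probabilities sum to 1): 11-1 = 10.
- 3-variate normal: 3 (mean) + 3*4/2 = 6 (symmetric covariance) = 9.
- Beta (a, b): 2.
- Poisson (lambda): 1.
Total = 10 + 9 + 2 + 1 = 22.
3 parameter(s) fixed at known values: 22 - 3 = 19.
Dimension = 19

19


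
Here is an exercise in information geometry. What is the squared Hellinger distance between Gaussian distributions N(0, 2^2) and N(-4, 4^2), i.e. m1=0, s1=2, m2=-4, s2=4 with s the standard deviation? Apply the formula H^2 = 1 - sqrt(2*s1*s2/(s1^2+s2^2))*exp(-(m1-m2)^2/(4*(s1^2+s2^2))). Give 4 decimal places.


Squared Hellinger distance for Gaussians:
H^2 = 1 - sqrt(2*s1*s2/(s1^2+s2^2)) * exp(-(m1-m2)^2/(4*(s1^2+s2^2))).
s1^2 = 4, s2^2 = 16, s1^2+s2^2 = 20.
sqrt(2*2*4/(20)) = 0.894427.
(m1-m2)^2 = (4)^2 = 16.
exp(-16/(4*20)) = exp(-0.2) = 0.818731.
H^2 = 1 - 0.894427*0.818731 = 0.2677

0.2677


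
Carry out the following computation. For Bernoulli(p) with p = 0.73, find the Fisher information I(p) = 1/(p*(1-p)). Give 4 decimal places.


For Bernoulli(p), Fisher information is I(p) = 1/(p*(1-p)).
p = 0.73, 1-p = 0.27.
p*(1-p) = 0.1971.
I(p) = 1/0.1971 = 5.0736

5.0736


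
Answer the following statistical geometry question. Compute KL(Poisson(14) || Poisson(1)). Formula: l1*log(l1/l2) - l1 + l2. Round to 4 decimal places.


KL divergence for Poisson:
KL = l1*log(l1/l2) - l1 + l2.
l1 = 14, l2 = 1.
log(14/1) = 2.639057.
l1*log(l1/l2) = 14 * 2.639057 = 36.946803.
KL = 36.946803 - 14 + 1 = 23.9468

23.9468


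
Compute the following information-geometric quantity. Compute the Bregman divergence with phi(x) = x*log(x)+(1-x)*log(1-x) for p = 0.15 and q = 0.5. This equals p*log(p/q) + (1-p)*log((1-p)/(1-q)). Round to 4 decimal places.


Bregman divergence with negative entropy generator:
D = p*log(p/q) + (1-p)*log((1-p)/(1-q)).
p = 0.15, q = 0.5.
p*log(p/q) = 0.15*log(0.15/0.5) = -0.180596.
(1-p)*log((1-p)/(1-q)) = 0.85*log(0.85/0.5) = 0.451034.
D = -0.180596 + 0.451034 = 0.2704

0.2704
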